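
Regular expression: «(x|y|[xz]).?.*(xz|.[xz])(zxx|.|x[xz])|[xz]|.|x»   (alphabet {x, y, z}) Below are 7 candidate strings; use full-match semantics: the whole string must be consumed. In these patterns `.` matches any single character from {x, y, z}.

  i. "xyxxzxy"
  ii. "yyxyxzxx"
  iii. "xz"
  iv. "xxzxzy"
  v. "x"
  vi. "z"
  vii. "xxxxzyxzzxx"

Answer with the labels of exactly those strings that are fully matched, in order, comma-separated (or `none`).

i → match
ii → match
iii → no match
iv → match
v → match
vi → match
vii → match

i, ii, iv, v, vi, vii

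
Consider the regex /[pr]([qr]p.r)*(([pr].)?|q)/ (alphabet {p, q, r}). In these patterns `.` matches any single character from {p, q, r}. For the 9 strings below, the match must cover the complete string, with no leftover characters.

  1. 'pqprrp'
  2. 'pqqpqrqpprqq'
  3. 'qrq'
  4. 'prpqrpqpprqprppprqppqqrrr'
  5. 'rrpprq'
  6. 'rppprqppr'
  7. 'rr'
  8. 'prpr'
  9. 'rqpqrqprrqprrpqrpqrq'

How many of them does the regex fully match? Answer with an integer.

1

1 → no match
2 → no match
3 → no match
4 → no match
5 → match
6 → no match
7 → no match
8 → no match
9 → no match
Total matched: 1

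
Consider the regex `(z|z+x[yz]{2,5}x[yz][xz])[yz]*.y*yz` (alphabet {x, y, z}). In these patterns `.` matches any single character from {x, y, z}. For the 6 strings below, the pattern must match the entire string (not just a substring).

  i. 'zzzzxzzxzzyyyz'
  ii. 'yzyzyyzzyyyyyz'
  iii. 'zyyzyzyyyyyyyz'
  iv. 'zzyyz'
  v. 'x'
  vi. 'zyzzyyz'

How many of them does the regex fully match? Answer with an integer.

i → match
ii → no match — must start with 'z'
iii → match
iv → match
v → no match — must start with 'z'
vi → match
Total matched: 4

4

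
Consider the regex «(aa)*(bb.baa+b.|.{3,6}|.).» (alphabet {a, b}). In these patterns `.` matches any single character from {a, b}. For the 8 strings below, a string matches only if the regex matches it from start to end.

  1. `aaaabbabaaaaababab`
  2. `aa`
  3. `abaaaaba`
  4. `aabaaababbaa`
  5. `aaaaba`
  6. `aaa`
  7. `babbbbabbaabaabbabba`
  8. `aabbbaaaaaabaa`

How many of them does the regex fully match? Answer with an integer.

1 → no match
2 → match
3 → no match
4 → no match
5 → match
6 → no match
7 → no match
8 → no match
Total matched: 2

2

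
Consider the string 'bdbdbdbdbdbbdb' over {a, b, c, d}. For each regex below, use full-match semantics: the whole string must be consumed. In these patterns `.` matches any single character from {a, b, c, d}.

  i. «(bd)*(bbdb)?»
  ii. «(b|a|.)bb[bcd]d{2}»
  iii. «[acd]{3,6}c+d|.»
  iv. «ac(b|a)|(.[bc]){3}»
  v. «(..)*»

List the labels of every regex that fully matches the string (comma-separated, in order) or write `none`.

i, v

i → match
ii → no match — must end with 'd'
iii → no match
iv → no match
v → match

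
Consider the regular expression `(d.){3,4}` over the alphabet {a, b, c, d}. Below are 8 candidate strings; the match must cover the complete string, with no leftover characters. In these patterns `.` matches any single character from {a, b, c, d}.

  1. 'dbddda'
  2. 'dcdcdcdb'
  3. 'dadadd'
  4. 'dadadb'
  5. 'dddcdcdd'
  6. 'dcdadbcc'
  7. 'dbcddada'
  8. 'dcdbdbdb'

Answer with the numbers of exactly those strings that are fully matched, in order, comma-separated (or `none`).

1, 2, 3, 4, 5, 8

1. 'dbddda' → match
2. 'dcdcdcdb' → match
3. 'dadadd' → match
4. 'dadadb' → match
5. 'dddcdcdd' → match
6. 'dcdadbcc' → no match
7. 'dbcddada' → no match
8. 'dcdbdbdb' → match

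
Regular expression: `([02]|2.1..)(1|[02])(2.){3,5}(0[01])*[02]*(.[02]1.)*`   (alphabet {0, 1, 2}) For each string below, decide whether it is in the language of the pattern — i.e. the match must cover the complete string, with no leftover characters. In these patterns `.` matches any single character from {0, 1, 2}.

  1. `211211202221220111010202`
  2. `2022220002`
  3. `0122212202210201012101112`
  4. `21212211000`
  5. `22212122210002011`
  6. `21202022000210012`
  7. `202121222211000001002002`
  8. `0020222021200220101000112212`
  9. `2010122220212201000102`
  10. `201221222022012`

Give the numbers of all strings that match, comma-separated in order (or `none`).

1 → no match
2 → no match
3 → no match
4 → no match
5 → match
6 → no match
7 → no match
8 → match
9 → match
10 → match

5, 8, 9, 10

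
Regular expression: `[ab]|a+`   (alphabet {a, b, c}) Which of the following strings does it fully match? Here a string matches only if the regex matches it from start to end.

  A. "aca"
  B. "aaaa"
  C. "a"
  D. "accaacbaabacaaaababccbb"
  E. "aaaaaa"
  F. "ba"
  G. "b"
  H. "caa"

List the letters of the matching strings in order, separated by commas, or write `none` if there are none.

B, C, E, G

A. "aca" → no match
B. "aaaa" → match
C. "a" → match
D → no match
E. "aaaaaa" → match
F. "ba" → no match
G. "b" → match
H. "caa" → no match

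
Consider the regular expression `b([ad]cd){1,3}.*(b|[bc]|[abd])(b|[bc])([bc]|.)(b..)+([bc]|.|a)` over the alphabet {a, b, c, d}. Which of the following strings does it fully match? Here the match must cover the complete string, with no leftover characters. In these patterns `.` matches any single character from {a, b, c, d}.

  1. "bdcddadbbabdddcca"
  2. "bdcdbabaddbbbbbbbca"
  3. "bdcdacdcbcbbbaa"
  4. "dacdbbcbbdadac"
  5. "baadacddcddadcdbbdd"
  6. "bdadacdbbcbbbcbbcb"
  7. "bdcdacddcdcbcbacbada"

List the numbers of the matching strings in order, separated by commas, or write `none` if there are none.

1 → no match
2 → match
3 → match
4 → no match — must start with "b"
5 → no match
6 → no match
7 → match

2, 3, 7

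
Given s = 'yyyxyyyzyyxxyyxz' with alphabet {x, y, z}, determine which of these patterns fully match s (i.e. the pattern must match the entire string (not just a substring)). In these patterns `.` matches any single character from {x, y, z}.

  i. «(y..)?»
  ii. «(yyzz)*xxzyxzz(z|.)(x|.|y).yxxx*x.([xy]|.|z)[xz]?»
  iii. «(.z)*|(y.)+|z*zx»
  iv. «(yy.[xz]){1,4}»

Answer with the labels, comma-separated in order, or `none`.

i → no match
ii → no match
iii → no match
iv → match

iv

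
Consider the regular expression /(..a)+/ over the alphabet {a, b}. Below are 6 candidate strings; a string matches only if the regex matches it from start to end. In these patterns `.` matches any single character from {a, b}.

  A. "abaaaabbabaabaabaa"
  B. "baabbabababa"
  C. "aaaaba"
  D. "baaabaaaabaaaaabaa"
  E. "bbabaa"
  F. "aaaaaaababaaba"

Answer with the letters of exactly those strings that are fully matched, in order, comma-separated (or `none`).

A → match
B → no match
C → match
D → match
E → match
F → no match

A, C, D, E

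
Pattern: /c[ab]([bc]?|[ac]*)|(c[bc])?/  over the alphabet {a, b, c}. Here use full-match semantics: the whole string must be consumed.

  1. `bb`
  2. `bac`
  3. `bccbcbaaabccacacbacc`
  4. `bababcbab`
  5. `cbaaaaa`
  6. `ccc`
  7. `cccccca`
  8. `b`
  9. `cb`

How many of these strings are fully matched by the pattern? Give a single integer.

2

1 → no match
2 → no match
3 → no match
4 → no match
5 → match
6 → no match
7 → no match
8 → no match
9 → match
Total matched: 2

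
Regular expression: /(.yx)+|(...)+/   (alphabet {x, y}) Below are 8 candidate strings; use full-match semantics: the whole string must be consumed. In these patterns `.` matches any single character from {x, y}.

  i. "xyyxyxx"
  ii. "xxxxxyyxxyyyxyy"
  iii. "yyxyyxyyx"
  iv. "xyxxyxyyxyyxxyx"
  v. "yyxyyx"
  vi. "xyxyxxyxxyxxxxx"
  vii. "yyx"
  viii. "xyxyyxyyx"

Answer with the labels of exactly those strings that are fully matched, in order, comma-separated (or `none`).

i → no match
ii → match
iii → match
iv → match
v → match
vi → match
vii → match
viii → match

ii, iii, iv, v, vi, vii, viii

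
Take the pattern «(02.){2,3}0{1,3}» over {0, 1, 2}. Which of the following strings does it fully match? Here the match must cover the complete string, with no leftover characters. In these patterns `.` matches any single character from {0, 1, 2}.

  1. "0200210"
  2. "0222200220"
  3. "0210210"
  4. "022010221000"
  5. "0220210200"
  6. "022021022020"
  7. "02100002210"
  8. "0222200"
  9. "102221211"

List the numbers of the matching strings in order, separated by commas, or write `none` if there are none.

1 → match
2 → no match
3 → match
4 → no match
5 → match
6 → no match
7 → no match
8 → no match
9 → no match — must start with "02"

1, 3, 5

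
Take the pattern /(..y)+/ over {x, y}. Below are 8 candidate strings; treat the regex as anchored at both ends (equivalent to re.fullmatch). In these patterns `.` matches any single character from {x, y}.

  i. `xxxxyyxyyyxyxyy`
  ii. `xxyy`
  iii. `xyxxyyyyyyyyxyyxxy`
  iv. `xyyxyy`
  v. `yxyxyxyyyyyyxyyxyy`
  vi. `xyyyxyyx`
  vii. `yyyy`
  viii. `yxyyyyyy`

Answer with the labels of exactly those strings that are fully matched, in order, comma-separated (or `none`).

iv

i → no match
ii. `xxyy` → no match
iii → no match
iv. `xyyxyy` → match
v → no match
vi. `xyyyxyyx` → no match — must end with `y`
vii. `yyyy` → no match
viii. `yxyyyyyy` → no match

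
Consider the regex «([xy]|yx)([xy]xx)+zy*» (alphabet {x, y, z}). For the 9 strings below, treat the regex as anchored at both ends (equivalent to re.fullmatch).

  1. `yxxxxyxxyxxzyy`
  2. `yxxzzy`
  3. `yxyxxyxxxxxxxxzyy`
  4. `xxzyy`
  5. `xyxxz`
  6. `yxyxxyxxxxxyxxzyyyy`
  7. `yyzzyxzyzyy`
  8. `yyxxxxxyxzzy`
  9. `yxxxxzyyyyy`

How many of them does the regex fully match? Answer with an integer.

5

1 → match
2 → no match
3 → match
4 → no match
5 → match
6 → match
7 → no match
8 → no match
9 → match
Total matched: 5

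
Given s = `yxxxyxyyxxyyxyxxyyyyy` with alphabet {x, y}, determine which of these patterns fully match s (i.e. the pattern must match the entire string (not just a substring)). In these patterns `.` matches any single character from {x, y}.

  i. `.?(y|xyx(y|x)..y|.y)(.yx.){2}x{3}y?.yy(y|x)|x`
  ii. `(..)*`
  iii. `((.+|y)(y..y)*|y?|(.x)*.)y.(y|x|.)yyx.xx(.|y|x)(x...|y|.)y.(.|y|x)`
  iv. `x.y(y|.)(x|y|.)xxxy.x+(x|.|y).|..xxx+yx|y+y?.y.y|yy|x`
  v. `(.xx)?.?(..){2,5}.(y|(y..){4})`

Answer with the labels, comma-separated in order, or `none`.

i → no match
ii → no match
iii → match
iv → no match
v → no match

iii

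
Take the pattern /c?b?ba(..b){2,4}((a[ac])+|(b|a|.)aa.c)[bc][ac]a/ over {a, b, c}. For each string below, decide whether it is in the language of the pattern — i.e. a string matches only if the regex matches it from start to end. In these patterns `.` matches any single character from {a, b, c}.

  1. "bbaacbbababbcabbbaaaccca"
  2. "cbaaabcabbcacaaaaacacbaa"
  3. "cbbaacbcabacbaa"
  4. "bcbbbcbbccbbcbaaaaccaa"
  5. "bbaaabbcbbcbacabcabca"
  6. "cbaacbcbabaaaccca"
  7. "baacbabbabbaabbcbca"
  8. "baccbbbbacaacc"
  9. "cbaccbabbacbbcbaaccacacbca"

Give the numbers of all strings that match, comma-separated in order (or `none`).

1 → no match
2 → no match
3 → match
4 → no match
5 → no match
6 → no match
7 → no match
8 → no match — must end with "a"
9 → no match

3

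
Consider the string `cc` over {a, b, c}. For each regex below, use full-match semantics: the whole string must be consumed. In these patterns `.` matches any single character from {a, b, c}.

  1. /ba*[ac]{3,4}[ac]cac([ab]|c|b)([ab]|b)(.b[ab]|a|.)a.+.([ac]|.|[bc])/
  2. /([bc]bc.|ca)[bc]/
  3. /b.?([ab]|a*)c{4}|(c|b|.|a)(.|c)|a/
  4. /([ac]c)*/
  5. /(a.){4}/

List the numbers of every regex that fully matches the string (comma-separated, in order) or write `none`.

1 → no match — must start with `b`
2 → no match
3 → match
4 → match
5 → no match — must start with `a`

3, 4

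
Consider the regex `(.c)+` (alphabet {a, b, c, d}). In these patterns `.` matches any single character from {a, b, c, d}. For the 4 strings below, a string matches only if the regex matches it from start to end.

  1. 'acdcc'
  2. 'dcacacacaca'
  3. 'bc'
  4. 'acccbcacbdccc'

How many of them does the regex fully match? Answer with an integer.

1. 'acdcc' → no match
2. 'dcacacacaca' → no match — must end with 'c'
3. 'bc' → match
4 → no match
Total matched: 1

1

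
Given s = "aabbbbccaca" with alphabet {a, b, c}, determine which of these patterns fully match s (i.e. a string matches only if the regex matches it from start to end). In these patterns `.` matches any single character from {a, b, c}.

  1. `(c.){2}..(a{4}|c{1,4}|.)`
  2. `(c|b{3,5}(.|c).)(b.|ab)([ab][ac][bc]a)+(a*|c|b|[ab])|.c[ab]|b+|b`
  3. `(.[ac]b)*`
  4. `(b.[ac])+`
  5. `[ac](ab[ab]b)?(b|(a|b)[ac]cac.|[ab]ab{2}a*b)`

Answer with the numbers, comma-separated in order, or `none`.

5

1 → no match — must start with "c"
2 → no match
3 → no match
4 → no match — must start with "b"
5 → match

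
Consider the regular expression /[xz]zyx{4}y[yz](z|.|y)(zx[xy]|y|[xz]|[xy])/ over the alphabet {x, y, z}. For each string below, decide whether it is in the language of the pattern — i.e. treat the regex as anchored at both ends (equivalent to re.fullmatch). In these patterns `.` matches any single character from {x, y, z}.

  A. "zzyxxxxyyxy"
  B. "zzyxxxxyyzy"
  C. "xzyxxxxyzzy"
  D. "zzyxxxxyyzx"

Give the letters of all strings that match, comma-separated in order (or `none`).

A → match
B → match
C → match
D → match

A, B, C, D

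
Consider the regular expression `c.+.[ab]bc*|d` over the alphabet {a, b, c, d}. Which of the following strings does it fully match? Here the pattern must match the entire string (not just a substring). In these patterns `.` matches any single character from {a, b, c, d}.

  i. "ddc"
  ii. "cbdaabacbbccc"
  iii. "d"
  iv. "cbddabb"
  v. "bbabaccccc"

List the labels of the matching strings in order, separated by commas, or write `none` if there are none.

i → no match
ii → match
iii → match
iv → match
v → no match

ii, iii, iv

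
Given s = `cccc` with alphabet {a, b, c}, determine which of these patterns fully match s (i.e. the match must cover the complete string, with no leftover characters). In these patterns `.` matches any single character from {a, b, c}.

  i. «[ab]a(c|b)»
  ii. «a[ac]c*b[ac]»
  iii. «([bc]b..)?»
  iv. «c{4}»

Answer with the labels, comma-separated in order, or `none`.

iv

i → no match
ii → no match — must start with `a`
iii → no match
iv → match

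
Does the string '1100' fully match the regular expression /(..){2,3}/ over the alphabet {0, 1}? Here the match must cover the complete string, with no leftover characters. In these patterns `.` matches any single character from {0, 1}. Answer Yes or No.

Yes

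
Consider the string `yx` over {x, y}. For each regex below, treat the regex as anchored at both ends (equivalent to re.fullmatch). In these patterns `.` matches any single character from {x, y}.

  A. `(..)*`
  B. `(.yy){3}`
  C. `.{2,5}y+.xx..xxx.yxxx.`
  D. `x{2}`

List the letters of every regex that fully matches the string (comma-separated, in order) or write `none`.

A → match
B → no match — must end with `yy`
C → no match
D → no match — must start with `x`

A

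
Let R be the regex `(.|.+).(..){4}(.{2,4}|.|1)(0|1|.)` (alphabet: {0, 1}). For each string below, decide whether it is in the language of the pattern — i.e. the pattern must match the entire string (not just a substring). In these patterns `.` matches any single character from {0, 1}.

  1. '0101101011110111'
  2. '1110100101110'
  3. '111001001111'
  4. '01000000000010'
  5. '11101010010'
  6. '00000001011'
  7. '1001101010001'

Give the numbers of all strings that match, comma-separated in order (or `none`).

1 → match
2 → match
3. '111001001111' → match
4 → match
5. '11101010010' → no match
6. '00000001011' → no match
7 → match

1, 2, 3, 4, 7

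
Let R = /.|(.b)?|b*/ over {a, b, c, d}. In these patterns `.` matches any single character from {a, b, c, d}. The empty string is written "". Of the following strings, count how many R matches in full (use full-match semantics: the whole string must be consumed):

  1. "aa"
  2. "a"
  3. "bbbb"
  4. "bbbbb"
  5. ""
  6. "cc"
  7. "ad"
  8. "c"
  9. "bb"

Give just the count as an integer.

1 → no match
2 → match
3 → match
4 → match
5 → match
6 → no match
7 → no match
8 → match
9 → match
Total matched: 6

6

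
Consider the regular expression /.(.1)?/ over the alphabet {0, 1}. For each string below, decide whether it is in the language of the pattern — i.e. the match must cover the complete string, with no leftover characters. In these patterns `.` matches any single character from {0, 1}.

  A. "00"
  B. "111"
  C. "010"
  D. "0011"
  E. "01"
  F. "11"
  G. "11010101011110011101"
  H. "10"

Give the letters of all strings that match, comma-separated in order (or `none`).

B

A. "00" → no match
B. "111" → match
C. "010" → no match
D. "0011" → no match
E. "01" → no match
F. "11" → no match
G → no match
H. "10" → no match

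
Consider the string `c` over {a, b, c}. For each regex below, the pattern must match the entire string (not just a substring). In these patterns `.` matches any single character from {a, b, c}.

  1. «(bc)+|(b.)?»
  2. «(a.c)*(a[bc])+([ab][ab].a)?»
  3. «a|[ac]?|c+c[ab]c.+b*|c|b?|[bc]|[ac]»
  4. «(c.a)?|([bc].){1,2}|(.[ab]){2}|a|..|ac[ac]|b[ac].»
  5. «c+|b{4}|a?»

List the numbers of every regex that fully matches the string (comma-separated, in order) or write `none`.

1 → no match
2 → no match
3 → match
4 → no match
5 → match

3, 5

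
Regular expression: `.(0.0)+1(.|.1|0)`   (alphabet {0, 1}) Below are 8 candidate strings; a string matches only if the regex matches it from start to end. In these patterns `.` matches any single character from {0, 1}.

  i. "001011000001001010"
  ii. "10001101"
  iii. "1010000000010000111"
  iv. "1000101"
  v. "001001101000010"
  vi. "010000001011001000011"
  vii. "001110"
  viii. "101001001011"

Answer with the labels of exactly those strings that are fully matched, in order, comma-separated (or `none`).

i → no match
ii → no match
iii → match
iv → match
v → no match
vi → no match
vii → no match
viii → match

iii, iv, viii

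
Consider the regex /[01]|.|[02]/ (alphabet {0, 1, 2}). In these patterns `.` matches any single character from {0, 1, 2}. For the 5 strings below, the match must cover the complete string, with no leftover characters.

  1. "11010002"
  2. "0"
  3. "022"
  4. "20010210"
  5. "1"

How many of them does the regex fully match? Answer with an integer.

1. "11010002" → no match
2. "0" → match
3. "022" → no match
4. "20010210" → no match
5. "1" → match
Total matched: 2

2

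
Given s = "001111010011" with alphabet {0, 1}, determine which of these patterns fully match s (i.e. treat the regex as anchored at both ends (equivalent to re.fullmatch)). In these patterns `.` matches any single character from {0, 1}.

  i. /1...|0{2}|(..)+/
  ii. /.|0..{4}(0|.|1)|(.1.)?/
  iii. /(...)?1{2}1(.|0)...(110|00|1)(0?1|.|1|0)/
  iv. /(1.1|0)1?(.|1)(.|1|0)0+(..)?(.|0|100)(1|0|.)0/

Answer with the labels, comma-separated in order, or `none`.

i → match
ii → no match
iii → match
iv → no match — must end with "0"

i, iii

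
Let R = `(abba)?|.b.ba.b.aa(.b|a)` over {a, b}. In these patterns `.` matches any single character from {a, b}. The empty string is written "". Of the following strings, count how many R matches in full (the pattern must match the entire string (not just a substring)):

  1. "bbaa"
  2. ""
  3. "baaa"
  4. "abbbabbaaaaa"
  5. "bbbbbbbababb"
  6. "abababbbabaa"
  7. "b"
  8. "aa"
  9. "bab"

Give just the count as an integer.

1

1 → no match
2 → match
3 → no match
4 → no match
5 → no match
6 → no match
7 → no match
8 → no match
9 → no match
Total matched: 1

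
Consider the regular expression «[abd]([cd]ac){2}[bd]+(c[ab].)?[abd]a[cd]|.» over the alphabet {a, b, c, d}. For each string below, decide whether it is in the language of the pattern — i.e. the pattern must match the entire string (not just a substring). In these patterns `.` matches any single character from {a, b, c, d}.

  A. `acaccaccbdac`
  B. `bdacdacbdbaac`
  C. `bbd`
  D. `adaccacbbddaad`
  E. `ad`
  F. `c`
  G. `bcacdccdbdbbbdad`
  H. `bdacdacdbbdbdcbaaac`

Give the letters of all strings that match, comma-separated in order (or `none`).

B, D, F, H

A → no match
B → match
C → no match
D → match
E → no match
F → match
G → no match
H → match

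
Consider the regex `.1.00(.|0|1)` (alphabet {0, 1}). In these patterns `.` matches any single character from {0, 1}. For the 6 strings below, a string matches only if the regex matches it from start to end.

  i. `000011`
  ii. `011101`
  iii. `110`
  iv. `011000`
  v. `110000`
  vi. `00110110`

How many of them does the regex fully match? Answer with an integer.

2

i. `000011` → no match
ii. `011101` → no match
iii. `110` → no match
iv. `011000` → match
v. `110000` → match
vi. `00110110` → no match
Total matched: 2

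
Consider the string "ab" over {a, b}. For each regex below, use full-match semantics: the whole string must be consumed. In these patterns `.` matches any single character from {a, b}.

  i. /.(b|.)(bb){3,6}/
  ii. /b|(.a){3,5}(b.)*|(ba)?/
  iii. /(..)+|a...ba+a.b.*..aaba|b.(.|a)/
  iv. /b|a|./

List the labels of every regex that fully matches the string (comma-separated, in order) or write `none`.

i → no match — must end with "bb"
ii → no match
iii → match
iv → no match

iii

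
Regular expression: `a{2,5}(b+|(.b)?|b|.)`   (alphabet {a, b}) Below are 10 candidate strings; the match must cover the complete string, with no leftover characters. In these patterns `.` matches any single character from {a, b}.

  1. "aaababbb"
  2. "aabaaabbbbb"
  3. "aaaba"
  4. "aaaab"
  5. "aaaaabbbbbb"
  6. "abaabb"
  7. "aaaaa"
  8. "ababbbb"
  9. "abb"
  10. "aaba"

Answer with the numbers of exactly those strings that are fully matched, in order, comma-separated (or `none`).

4, 5, 7

1 → no match
2 → no match
3 → no match
4 → match
5 → match
6 → no match
7 → match
8 → no match
9 → no match
10 → no match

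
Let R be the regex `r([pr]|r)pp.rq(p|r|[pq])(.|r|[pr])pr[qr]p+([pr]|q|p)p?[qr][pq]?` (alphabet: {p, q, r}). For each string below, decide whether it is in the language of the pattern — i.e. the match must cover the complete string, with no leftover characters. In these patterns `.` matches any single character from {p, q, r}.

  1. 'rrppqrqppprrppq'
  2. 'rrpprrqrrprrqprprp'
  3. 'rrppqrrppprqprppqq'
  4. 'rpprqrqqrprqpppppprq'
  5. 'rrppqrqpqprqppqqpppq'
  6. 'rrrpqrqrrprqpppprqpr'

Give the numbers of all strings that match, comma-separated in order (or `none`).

1

1 → match
2 → no match
3 → no match
4 → no match
5 → no match
6 → no match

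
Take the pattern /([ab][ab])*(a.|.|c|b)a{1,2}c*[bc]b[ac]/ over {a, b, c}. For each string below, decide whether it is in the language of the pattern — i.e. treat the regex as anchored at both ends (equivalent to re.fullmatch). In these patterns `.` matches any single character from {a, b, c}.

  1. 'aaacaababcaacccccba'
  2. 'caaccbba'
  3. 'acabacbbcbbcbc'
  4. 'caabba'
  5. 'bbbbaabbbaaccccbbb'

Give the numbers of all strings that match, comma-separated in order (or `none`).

1 → no match
2 → match
3 → no match
4 → match
5 → no match

2, 4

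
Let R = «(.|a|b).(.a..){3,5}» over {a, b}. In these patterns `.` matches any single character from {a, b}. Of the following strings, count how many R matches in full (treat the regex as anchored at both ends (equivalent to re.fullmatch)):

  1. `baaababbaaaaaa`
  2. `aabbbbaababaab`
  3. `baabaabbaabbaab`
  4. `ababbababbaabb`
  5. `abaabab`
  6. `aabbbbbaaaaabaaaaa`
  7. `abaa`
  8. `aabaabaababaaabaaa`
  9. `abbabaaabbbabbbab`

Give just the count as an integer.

1 → no match
2 → no match
3 → no match
4 → no match
5 → no match
6 → no match
7 → no match
8 → match
9 → no match
Total matched: 1

1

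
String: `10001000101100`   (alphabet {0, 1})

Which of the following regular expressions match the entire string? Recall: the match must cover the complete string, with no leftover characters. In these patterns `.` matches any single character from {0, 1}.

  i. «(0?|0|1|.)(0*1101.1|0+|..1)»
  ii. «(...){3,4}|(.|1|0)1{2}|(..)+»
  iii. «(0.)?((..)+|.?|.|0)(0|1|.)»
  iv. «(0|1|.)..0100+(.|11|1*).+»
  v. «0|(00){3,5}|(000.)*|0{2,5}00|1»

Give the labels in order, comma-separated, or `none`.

i → no match
ii → match
iii → no match
iv → match
v → no match

ii, iv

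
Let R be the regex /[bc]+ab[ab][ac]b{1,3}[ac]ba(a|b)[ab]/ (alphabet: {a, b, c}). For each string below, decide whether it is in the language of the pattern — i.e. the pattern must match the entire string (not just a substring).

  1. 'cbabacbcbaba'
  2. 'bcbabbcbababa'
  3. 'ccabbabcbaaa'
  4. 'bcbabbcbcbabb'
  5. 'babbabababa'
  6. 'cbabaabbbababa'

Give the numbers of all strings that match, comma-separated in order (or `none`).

1. 'cbabacbcbaba' → match
2 → match
3. 'ccabbabcbaaa' → match
4 → match
5. 'babbabababa' → match
6 → match

1, 2, 3, 4, 5, 6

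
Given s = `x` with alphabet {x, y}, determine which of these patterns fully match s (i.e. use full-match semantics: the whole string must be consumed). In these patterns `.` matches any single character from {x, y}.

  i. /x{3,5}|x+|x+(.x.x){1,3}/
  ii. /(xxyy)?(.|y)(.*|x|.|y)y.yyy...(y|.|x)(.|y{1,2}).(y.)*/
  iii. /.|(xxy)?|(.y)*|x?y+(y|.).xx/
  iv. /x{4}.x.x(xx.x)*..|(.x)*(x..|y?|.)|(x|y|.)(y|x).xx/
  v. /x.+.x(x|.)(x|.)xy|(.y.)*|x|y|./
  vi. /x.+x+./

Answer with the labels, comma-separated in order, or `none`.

i, iii, iv, v

i → match
ii → no match
iii → match
iv → match
v → match
vi → no match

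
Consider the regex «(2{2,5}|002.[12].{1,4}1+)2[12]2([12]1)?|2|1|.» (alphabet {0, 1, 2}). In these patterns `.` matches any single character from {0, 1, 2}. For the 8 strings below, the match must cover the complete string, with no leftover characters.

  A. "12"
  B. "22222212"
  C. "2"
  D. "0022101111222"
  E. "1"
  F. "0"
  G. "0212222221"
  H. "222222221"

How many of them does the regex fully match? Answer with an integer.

6

A. "12" → no match
B. "22222212" → match
C. "2" → match
D → match
E. "1" → match
F. "0" → match
G. "0212222221" → no match
H. "222222221" → match
Total matched: 6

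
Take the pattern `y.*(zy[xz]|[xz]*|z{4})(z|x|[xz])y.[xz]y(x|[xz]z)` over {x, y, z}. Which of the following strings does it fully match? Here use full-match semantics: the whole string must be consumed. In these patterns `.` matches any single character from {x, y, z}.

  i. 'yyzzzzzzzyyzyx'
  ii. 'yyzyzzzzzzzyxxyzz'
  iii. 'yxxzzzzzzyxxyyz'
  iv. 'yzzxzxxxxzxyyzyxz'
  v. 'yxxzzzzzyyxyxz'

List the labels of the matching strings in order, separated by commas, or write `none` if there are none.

i, ii, iv, v

i → match
ii → match
iii → no match
iv → match
v → match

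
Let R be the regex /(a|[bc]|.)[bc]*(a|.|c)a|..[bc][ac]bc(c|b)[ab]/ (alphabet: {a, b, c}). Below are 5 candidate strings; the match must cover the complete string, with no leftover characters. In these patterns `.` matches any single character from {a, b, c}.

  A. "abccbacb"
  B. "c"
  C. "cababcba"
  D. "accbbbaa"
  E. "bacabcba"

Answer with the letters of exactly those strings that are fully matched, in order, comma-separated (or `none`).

A → no match
B → no match
C → match
D → match
E → match

C, D, E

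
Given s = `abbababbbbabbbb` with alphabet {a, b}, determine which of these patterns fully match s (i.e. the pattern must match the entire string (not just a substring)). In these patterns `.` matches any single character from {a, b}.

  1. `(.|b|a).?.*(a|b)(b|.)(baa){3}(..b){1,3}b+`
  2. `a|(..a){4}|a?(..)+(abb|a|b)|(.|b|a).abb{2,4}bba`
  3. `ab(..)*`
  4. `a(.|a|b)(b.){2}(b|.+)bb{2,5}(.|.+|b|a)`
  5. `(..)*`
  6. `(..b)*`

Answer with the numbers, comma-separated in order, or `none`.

1 → no match
2 → match
3 → no match
4 → match
5 → no match
6 → no match

2, 4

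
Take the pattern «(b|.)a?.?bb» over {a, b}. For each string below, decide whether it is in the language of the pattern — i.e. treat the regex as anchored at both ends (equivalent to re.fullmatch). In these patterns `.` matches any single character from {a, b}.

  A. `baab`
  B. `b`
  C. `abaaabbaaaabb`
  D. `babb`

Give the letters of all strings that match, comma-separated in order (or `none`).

D

A → no match — must end with `bb`
B → no match — must end with `bb`
C → no match
D → match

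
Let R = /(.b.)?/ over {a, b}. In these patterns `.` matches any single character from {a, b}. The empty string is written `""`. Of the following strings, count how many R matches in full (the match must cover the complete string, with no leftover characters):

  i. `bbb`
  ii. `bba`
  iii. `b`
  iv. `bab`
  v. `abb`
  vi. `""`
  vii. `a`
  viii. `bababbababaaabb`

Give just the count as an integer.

i → match
ii → match
iii → no match
iv → no match
v → match
vi → match
vii → no match
viii → no match
Total matched: 4

4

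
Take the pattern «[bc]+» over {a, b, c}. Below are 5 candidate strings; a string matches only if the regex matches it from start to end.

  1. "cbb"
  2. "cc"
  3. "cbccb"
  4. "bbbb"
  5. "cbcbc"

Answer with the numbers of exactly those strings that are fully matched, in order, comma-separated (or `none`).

1 → match
2 → match
3 → match
4 → match
5 → match

1, 2, 3, 4, 5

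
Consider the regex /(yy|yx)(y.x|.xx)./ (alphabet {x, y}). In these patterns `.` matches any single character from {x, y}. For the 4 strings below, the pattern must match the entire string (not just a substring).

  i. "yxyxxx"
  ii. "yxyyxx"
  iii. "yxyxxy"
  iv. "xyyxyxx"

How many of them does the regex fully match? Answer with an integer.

i. "yxyxxx" → match
ii. "yxyyxx" → match
iii. "yxyxxy" → match
iv. "xyyxyxx" → no match
Total matched: 3

3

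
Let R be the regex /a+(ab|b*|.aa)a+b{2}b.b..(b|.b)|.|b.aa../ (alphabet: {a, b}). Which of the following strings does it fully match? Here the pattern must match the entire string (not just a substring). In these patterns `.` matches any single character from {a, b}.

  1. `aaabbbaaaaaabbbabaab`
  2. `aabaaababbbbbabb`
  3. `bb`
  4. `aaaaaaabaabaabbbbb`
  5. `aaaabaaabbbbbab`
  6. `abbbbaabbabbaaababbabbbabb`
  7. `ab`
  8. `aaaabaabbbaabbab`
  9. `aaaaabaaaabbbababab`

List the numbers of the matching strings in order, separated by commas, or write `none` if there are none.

1 → match
2 → no match
3 → no match
4 → no match
5 → no match
6 → no match
7 → no match
8 → no match
9 → match

1, 9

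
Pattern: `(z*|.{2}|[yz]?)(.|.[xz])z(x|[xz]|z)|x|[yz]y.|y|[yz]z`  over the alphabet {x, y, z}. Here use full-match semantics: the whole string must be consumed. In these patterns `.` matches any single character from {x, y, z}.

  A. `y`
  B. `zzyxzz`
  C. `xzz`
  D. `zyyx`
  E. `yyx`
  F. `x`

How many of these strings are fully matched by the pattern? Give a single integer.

A → match
B → match
C → match
D → no match
E → match
F → match
Total matched: 5

5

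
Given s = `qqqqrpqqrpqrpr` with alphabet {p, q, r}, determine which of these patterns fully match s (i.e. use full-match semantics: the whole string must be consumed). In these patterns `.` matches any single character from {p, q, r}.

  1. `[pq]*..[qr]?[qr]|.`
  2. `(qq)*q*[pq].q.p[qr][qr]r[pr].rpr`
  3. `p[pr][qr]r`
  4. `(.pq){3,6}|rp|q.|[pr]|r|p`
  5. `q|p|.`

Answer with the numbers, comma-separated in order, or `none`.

1 → no match
2 → match
3 → no match — must start with `p`
4 → no match
5 → no match

2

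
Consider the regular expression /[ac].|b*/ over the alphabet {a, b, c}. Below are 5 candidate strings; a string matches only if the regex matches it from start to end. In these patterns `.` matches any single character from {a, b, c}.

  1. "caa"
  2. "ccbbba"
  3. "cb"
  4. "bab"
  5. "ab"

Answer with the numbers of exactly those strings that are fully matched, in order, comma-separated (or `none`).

3, 5

1 → no match
2 → no match
3 → match
4 → no match
5 → match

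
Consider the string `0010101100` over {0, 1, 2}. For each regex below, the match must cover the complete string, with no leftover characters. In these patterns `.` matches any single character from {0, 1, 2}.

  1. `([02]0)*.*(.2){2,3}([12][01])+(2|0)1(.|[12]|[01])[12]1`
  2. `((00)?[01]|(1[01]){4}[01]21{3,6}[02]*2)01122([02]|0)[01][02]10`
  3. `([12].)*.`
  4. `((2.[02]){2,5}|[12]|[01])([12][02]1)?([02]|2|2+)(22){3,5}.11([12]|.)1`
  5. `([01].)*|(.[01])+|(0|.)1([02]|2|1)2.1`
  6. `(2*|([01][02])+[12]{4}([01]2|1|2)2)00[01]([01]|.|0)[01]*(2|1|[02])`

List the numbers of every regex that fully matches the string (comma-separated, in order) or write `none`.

1 → no match — must end with `1`
2 → no match — must end with `10`
3 → no match
4 → no match — must end with `1`
5 → match
6 → match

5, 6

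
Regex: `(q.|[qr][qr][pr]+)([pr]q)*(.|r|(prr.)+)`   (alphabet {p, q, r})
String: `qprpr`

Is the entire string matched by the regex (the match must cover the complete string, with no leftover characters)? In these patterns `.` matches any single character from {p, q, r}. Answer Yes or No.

No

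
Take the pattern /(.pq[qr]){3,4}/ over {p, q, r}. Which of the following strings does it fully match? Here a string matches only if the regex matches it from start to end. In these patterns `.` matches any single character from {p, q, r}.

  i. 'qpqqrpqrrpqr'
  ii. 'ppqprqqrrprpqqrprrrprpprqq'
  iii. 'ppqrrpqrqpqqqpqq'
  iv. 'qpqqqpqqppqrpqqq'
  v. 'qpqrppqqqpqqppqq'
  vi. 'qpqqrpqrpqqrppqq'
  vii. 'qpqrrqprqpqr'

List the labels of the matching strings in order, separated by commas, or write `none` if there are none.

i → match
ii → no match
iii → match
iv → no match
v → match
vi → no match
vii → no match

i, iii, v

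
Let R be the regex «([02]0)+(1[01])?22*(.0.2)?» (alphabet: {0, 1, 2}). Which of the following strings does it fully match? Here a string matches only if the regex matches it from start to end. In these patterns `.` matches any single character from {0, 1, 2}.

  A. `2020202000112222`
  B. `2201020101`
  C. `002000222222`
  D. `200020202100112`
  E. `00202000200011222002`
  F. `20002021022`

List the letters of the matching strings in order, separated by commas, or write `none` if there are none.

A → match
B → no match
C → match
D → no match
E → match
F → match

A, C, E, F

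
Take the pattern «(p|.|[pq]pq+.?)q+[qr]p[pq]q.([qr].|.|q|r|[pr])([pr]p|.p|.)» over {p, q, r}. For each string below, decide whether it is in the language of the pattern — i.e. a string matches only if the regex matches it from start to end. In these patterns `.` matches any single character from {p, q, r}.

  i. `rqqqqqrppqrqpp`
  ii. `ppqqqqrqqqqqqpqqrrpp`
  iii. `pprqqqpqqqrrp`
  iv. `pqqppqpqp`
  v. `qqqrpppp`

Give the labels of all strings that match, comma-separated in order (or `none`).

i, ii, iv

i → match
ii → match
iii → no match
iv → match
v → no match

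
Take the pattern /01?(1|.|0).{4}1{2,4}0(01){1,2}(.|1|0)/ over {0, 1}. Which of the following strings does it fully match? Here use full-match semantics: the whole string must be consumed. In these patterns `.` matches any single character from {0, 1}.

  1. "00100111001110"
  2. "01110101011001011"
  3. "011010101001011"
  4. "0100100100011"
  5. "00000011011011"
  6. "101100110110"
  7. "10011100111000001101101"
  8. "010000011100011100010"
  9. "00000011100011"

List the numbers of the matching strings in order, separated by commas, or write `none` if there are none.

none

1 → no match
2 → no match
3 → no match
4 → no match
5 → no match
6 → no match — must start with "0"
7 → no match — must start with "0"
8 → no match
9 → no match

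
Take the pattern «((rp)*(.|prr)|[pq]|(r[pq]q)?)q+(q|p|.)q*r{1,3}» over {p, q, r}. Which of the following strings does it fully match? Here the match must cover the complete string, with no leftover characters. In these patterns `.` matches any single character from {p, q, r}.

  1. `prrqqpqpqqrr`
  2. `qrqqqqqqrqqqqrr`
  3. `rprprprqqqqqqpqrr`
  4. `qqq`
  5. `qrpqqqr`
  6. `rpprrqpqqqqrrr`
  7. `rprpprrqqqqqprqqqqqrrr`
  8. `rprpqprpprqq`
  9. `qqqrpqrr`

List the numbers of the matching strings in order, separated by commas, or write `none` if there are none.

3, 6

1 → no match
2 → no match
3 → match
4 → no match — must end with `r`
5 → no match
6 → match
7 → no match
8 → no match — must end with `r`
9 → no match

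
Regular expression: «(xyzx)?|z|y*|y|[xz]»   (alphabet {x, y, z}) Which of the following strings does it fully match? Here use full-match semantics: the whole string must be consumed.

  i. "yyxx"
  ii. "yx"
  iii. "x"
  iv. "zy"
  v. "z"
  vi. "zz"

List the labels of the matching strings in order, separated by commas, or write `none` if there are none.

iii, v

i → no match
ii → no match
iii → match
iv → no match
v → match
vi → no match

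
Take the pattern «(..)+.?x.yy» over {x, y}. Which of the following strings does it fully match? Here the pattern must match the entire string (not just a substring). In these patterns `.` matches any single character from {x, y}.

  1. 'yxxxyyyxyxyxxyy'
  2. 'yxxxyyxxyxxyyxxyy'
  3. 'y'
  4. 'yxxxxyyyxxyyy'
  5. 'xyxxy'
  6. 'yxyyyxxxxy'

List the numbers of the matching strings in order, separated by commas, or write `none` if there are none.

1, 2, 4

1 → match
2 → match
3. 'y' → no match — must end with 'yy'
4 → match
5. 'xyxxy' → no match — must end with 'yy'
6. 'yxyyyxxxxy' → no match — must end with 'yy'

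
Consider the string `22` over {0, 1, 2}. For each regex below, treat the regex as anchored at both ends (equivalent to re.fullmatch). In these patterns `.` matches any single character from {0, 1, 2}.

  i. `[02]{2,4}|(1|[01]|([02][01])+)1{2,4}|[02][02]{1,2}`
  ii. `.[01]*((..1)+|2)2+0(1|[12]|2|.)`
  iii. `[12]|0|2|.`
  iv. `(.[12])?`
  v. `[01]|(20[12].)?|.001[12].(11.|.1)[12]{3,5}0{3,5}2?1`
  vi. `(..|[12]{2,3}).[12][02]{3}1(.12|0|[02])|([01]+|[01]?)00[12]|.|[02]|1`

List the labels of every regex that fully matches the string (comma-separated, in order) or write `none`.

i, iv

i → match
ii → no match
iii → no match
iv → match
v → no match
vi → no match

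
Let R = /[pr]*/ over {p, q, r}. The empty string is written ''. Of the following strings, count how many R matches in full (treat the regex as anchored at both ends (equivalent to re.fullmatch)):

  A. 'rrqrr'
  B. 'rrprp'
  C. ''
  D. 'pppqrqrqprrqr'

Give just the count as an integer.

2

A. 'rrqrr' → no match
B. 'rrprp' → match
C. '' → match
D → no match
Total matched: 2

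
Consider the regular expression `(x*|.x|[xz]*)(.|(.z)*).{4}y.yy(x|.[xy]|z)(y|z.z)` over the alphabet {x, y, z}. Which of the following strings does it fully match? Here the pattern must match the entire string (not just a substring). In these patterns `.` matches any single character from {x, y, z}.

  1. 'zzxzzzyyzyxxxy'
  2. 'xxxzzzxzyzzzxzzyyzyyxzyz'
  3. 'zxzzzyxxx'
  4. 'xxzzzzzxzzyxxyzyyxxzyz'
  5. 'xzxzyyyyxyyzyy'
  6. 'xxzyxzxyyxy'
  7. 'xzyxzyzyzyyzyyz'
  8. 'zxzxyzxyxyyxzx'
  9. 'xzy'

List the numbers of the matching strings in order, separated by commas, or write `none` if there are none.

2, 4, 5

1 → no match
2 → match
3. 'zxzzzyxxx' → no match
4 → match
5 → match
6. 'xxzyxzxyyxy' → no match
7 → no match
8 → no match
9. 'xzy' → no match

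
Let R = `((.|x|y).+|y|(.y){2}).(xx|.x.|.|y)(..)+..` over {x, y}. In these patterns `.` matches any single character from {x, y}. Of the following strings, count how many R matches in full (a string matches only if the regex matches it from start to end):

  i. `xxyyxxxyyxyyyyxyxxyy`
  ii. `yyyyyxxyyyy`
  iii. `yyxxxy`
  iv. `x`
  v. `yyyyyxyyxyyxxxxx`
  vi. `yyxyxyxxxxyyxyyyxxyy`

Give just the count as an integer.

4

i → match
ii → match
iii → no match
iv → no match
v → match
vi → match
Total matched: 4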